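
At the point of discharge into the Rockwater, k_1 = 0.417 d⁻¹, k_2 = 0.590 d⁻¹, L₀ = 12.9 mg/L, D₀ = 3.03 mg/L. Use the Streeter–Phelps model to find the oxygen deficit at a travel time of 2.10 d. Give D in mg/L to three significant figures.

k_1 L₀/(k_2−k_1) = 0.417×12.9/(0.590−0.417) = 5.379/0.1730 = 31.09 mg/L.
e^(−k_1 t) = e^(−0.417×2.100) = 0.4166; e^(−k_2 t) = e^(−0.590×2.100) = 0.2897.
D = 31.09 × (0.4166 − 0.2897) + 3.03 × 0.2897 = 3.946 + 0.8777 = 4.823 mg/L.

D ≈ 4.82 mg/L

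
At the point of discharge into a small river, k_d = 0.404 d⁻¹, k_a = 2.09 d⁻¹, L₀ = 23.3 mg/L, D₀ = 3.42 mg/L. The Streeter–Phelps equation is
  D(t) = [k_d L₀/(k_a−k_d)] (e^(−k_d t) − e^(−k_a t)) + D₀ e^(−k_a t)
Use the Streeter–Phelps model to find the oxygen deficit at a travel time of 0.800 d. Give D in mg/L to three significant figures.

D ≈ 3.63 mg/L

k_d L₀/(k_a−k_d) = 0.404×23.3/(2.09−0.404) = 9.413/1.686 = 5.583 mg/L.
e^(−k_d t) = e^(−0.404×0.8000) = 0.7238; e^(−k_a t) = e^(−2.09×0.8000) = 0.1879.
D = 5.583 × (0.7238 − 0.1879) + 3.42 × 0.1879 = 2.992 + 0.6425 = 3.635 mg/L.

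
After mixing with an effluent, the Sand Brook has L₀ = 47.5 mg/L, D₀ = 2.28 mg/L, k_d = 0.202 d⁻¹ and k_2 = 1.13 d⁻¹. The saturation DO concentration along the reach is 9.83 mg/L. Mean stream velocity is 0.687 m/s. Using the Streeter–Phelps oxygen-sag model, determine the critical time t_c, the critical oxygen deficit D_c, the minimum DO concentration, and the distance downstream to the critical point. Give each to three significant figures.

With k_2/k_d = 5.594 and 1 − D₀(k_2−k_d)/(k_d L₀) = 0.7795,
t_c = ln(5.594 × 0.7795) / (1.13 − 0.202) = ln(4.360) / 0.9280 = 1.473/0.9280 = 1.587 d.
D_c = (k_d/k_2) L₀ e^(−k_d t_c) = (0.202/1.13) × 47.5 × e^(−0.202×1.587) = 0.1788 × 47.5 × 0.7258 = 6.163 mg/L.
Minimum DO = C_s − D_c = 9.83 − 6.163 = 3.667 mg/L.
x_c = v t_c = 0.687 m/s × 1.587 d × 86400 s/d = 94190 m ≈ 94.2 km.

t_c ≈ 1.59 d; D_c ≈ 6.16 mg/L; min DO ≈ 3.67 mg/L; x_c ≈ 94.2 km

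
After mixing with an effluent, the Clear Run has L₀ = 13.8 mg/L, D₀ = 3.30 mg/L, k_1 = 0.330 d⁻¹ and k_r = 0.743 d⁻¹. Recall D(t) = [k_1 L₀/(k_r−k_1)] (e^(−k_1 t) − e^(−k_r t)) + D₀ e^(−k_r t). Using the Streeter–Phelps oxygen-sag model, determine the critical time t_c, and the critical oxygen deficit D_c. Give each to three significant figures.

At the critical point dD/dt = 0, so k_1 L₀ e^(−k_1 t) = k_r D. Substituting D(t) from the Streeter–Phelps equation and solving for t gives
t_c = ln[(k_r/k_1)(1 − D₀(k_r−k_1)/(k_1 L₀))] / (k_r−k_1).
Here k_r−k_1 = 0.4130 d⁻¹ and 1 − D₀(k_r−k_1)/(k_1 L₀) = 1 − 3.30×0.4130/(0.330×13.8) = 0.7007, so
t_c = ln(2.252 × 0.7007) / 0.4130 = 0.4560 / 0.4130 = 1.104 d.
L(t_c) = L₀ e^(−k_1 t_c) = 13.8 × 0.6947 = 9.586 mg/L, and at the critical point k_r D_c = k_1 L, so D_c = (0.330/0.743) × 9.586 = 4.258 mg/L.

t_c ≈ 1.10 d; D_c ≈ 4.26 mg/L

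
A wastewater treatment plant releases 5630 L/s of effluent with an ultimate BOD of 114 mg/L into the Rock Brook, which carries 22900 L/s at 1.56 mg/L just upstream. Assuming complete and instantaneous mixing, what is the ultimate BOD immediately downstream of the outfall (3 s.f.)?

23.7 mg/L

Flow-weighted mixing: C = (Q_r C_r + Q_w C_w)/(Q_r + Q_w)
= (22900×1.56 + 5630×114)/(22900 + 5630) = 677500/28530 = 23.75 mg/L.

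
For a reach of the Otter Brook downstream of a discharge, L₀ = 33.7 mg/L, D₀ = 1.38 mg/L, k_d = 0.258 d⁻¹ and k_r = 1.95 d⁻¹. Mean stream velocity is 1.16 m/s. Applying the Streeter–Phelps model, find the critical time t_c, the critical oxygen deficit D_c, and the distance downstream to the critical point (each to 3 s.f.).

t_c ≈ 1.01 d; D_c ≈ 3.44 mg/L; x_c ≈ 101 km

With k_r/k_d = 7.558 and 1 − D₀(k_r−k_d)/(k_d L₀) = 0.7314,
t_c = ln(7.558 × 0.7314) / (1.95 − 0.258) = ln(5.528) / 1.692 = 1.710/1.692 = 1.011 d.
L(t_c) = L₀ e^(−k_d t_c) = 33.7 × 0.7705 = 25.97 mg/L, and at the critical point k_r D_c = k_d L, so D_c = (0.258/1.95) × 25.97 = 3.435 mg/L.
x_c = v t_c = 1.16 m/s × 1.011 d × 86400 s/d = 101300 m ≈ 101 km.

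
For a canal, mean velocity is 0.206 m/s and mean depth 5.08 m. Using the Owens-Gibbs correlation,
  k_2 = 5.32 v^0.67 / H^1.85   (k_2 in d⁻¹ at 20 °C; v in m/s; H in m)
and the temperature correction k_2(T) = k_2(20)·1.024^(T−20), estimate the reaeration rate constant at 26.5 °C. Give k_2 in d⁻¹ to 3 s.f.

k_2(20) = 5.32 × 0.206^0.67 / 5.08^1.85 = 5.32 × 0.3470 / 20.22 = 0.09128 d⁻¹.
k_2(26.5) = 0.09128 × 1.024^(26.5−20) = 0.09128 × 1.167 = 0.1065 d⁻¹.

k_2 ≈ 0.106 d⁻¹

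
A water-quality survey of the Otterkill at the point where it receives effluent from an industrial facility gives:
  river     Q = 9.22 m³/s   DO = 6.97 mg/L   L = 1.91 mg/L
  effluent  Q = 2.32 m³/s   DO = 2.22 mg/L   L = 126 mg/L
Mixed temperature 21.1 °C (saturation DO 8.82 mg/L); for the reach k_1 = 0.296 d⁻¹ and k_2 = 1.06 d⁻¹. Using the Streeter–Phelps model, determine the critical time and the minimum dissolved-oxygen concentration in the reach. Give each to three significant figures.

Mixed DO = (9.22×6.97 + 2.32×2.22)/(9.22+2.32) = 69.41/11.54 = 6.015 mg/L.
Mixed L₀ = (9.22×1.91 + 2.32×126)/(11.54) = 309.9/11.54 = 26.86 mg/L.
Initial deficit D₀ = C_s − DO₀ = 8.82 − 6.015 = 2.805 mg/L.
t_c = (1/0.7640) ln[(1.06/0.296)(1 − 2.805×0.7640/(0.296×26.86))] = 1.309 × ln(2.616) = 1.259 d.
D_c = (0.296/1.06) × 26.86 × e^(−0.296×1.259) = 0.2792 × 26.86 × 0.6890 = 5.167 mg/L.
Minimum DO = 8.82 − 5.167 = 3.653 mg/L.

t_c ≈ 1.26 d; minimum DO ≈ 3.65 mg/L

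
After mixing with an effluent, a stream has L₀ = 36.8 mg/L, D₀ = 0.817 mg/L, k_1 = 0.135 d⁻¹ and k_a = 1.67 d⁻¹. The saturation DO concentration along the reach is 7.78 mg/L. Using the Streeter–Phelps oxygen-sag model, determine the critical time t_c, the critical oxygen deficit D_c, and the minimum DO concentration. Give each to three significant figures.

t_c = [1/(k_a−k_1)] ln[(k_a/k_1)(1 − D₀(k_a−k_1)/(k_1 L₀))]
= [1/(1.67−0.135)] ln[(1.67/0.135)(1 − 0.817×1.535/(0.135×36.8))]
= (1/1.535) ln[12.37 × 0.7476] = 0.6515 × ln(9.248) = 0.6515 × 2.224 = 1.449 d.
D_c = (k_1/k_a) L₀ e^(−k_1 t_c) = (0.135/1.67) × 36.8 × e^(−0.135×1.449) = 0.08084 × 36.8 × 0.8223 = 2.446 mg/L.
Minimum DO = C_s − D_c = 7.78 − 2.446 = 5.334 mg/L.

t_c ≈ 1.45 d; D_c ≈ 2.45 mg/L; min DO ≈ 5.33 mg/L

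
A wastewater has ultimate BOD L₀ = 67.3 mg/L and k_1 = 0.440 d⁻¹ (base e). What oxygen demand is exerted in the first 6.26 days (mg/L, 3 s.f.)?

y ≈ 63.0 mg/L

y_t = L₀(1 − e^(−k_1 t)) = 67.3 × (1 − e^(−0.440×6.26))
= 67.3 × (1 − 0.06365) = 67.3 × 0.9364 = 63.02 mg/L.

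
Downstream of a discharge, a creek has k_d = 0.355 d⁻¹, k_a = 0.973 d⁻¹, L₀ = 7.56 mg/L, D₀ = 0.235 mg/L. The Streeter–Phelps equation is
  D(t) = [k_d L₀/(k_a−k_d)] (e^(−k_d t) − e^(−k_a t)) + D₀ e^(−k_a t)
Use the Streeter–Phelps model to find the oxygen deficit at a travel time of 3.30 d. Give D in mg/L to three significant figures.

D ≈ 1.18 mg/L

k_d L₀/(k_a−k_d) = 0.355×7.56/(0.973−0.355) = 2.684/0.6180 = 4.343 mg/L.
e^(−k_d t) = e^(−0.355×3.300) = 0.3099; e^(−k_a t) = e^(−0.973×3.300) = 0.04032.
D = 4.343 × (0.3099 − 0.04032) + 0.235 × 0.04032 = 1.171 + 0.009475 = 1.180 mg/L.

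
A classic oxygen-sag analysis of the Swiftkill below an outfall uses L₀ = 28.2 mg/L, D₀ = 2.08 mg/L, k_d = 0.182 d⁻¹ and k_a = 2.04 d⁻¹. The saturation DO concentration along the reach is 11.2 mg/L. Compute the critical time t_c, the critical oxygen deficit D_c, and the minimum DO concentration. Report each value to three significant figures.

t_c ≈ 0.548 d; D_c ≈ 2.28 mg/L; min DO ≈ 8.92 mg/L

With k_a/k_d = 11.21 and 1 − D₀(k_a−k_d)/(k_d L₀) = 0.2470,
t_c = ln(11.21 × 0.2470) / (2.04 − 0.182) = ln(2.769) / 1.858 = 1.018/1.858 = 0.5481 d.
D_c = (k_d/k_a) L₀ e^(−k_d t_c) = (0.182/2.04) × 28.2 × e^(−0.182×0.5481) = 0.08922 × 28.2 × 0.9051 = 2.277 mg/L.
Minimum DO = C_s − D_c = 11.2 − 2.277 = 8.923 mg/L.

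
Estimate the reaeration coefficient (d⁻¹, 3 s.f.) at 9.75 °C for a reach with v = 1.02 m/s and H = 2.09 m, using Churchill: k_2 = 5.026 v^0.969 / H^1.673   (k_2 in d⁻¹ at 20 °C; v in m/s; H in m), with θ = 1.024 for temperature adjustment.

k_2 ≈ 1.17 d⁻¹

k_2(20) = 5.026 × 1.02^0.969 / 2.09^1.673 = 5.026 × 1.019 / 3.432 = 1.493 d⁻¹.
k_2(9.75) = 1.493 × 1.024^(9.75−20) = 1.493 × 0.7842 = 1.171 d⁻¹.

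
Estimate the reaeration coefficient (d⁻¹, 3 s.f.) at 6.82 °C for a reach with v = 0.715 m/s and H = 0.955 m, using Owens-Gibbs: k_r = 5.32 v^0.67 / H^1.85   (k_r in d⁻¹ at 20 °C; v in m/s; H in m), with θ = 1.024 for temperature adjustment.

k_r ≈ 3.38 d⁻¹

k_r(20) = 5.32 × 0.715^0.67 / 0.955^1.85 = 5.32 × 0.7987 / 0.9183 = 4.627 d⁻¹.
k_r(6.82) = 4.627 × 1.024^(6.82−20) = 4.627 × 0.7316 = 3.385 d⁻¹.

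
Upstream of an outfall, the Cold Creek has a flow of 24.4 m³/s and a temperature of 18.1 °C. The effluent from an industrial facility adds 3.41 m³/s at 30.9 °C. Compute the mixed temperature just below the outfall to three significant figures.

Flow-weighted mixing: C = (Q_r C_r + Q_w C_w)/(Q_r + Q_w)
= (24.4×18.1 + 3.41×30.9)/(24.4 + 3.41) = 547.0/27.81 = 19.67 °C.

19.7 °C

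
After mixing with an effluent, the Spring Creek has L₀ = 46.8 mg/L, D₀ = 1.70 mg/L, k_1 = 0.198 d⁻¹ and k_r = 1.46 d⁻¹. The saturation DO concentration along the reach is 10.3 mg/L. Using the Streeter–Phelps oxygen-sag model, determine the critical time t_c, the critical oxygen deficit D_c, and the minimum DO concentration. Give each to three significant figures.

t_c ≈ 1.37 d; D_c ≈ 4.83 mg/L; min DO ≈ 5.47 mg/L

t_c = [1/(k_r−k_1)] ln[(k_r/k_1)(1 − D₀(k_r−k_1)/(k_1 L₀))]
= [1/(1.46−0.198)] ln[(1.46/0.198)(1 − 1.70×1.262/(0.198×46.8))]
= (1/1.262) ln[7.374 × 0.7685] = 0.7924 × ln(5.667) = 0.7924 × 1.735 = 1.374 d.
D_c = (k_1/k_r) L₀ e^(−k_1 t_c) = (0.198/1.46) × 46.8 × e^(−0.198×1.374) = 0.1356 × 46.8 × 0.7617 = 4.835 mg/L.
Minimum DO = C_s − D_c = 10.3 − 4.835 = 5.465 mg/L.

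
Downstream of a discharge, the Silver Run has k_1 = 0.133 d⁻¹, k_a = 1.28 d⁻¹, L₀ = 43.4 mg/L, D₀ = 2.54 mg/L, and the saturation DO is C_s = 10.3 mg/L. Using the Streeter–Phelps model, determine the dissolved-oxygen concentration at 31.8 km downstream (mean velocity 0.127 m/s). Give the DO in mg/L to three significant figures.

DO ≈ 6.94 mg/L

Travel time t = x/v = 31.8 km / (0.127 m/s) = 31800 m / 0.127 m/s = 250400 s = 2.898 d.
k_1 L₀/(k_a−k_1) = 0.133×43.4/(1.28−0.133) = 5.772/1.147 = 5.032 mg/L.
e^(−k_1 t) = e^(−0.133×2.898) = 0.6801; e^(−k_a t) = e^(−1.28×2.898) = 0.02449.
D = 5.032 × (0.6801 − 0.02449) + 2.54 × 0.02449 = 3.300 + 0.06220 = 3.362 mg/L.
DO = C_s − D = 10.3 − 3.362 = 6.938 mg/L.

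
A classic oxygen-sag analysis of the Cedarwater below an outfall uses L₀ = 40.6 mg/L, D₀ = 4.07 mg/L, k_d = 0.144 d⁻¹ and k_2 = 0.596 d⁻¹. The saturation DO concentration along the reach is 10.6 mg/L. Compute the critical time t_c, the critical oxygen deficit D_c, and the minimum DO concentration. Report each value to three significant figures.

t_c ≈ 2.31 d; D_c ≈ 7.04 mg/L; min DO ≈ 3.56 mg/L

t_c = [1/(k_2−k_d)] ln[(k_2/k_d)(1 − D₀(k_2−k_d)/(k_d L₀))]
= [1/(0.596−0.144)] ln[(0.596/0.144)(1 − 4.07×0.4520/(0.144×40.6))]
= (1/0.4520) ln[4.139 × 0.6853] = 2.212 × ln(2.837) = 2.212 × 1.043 = 2.307 d.
D_c = (k_d/k_2) L₀ e^(−k_d t_c) = (0.144/0.596) × 40.6 × e^(−0.144×2.307) = 0.2416 × 40.6 × 0.7174 = 7.037 mg/L.
Minimum DO = C_s − D_c = 10.6 − 7.037 = 3.563 mg/L.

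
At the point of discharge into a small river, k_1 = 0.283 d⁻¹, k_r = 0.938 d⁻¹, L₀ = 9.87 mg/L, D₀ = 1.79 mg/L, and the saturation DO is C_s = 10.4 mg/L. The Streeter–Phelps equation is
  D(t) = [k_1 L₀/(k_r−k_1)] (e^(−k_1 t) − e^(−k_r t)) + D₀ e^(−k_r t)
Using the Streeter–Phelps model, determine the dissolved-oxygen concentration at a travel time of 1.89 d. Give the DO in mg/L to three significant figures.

k_1 L₀/(k_r−k_1) = 0.283×9.87/(0.938−0.283) = 2.793/0.6550 = 4.264 mg/L.
e^(−k_1 t) = e^(−0.283×1.890) = 0.5857; e^(−k_r t) = e^(−0.938×1.890) = 0.1699.
D = 4.264 × (0.5857 − 0.1699) + 1.79 × 0.1699 = 1.774 + 0.3040 = 2.078 mg/L.
DO = C_s − D = 10.4 − 2.078 = 8.322 mg/L.

DO ≈ 8.32 mg/L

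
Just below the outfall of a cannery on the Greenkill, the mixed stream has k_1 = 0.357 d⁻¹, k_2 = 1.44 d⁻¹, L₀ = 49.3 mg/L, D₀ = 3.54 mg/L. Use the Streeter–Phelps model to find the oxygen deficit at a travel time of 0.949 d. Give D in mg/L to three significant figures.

k_1 L₀/(k_2−k_1) = 0.357×49.3/(1.44−0.357) = 17.60/1.083 = 16.25 mg/L.
e^(−k_1 t) = e^(−0.357×0.9490) = 0.7126; e^(−k_2 t) = e^(−1.44×0.9490) = 0.2550.
D = 16.25 × (0.7126 − 0.2550) + 3.54 × 0.2550 = 7.437 + 0.9026 = 8.340 mg/L.

D ≈ 8.34 mg/L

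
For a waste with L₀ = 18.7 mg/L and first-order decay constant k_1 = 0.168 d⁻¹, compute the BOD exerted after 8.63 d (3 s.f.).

y_t = L₀(1 − e^(−k_1 t)) = 18.7 × (1 − e^(−0.168×8.63))
= 18.7 × (1 − 0.2346) = 18.7 × 0.7654 = 14.31 mg/L.

y ≈ 14.3 mg/L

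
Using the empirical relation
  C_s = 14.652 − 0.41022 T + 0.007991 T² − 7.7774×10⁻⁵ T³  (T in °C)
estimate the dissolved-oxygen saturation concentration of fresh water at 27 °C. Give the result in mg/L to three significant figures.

C_s ≈ 7.87 mg/L

C_s = 14.652 − 0.41022×27 + 0.007991×27² − 7.7774×10⁻⁵×27³ = 7.871 mg/L.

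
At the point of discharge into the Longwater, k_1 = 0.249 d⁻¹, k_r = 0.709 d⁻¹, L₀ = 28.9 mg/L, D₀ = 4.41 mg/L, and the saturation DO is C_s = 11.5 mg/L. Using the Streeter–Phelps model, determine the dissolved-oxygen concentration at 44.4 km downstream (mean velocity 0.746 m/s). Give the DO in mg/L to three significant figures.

DO ≈ 5.22 mg/L

Travel time t = x/v = 44.4 km / (0.746 m/s) = 44400 m / 0.746 m/s = 59520 s = 0.6889 d.
k_1 L₀/(k_r−k_1) = 0.249×28.9/(0.709−0.249) = 7.196/0.4600 = 15.64 mg/L.
e^(−k_1 t) = e^(−0.249×0.6889) = 0.8424; e^(−k_r t) = e^(−0.709×0.6889) = 0.6136.
D = 15.64 × (0.8424 − 0.6136) + 4.41 × 0.6136 = 3.579 + 2.706 = 6.285 mg/L.
DO = C_s − D = 11.5 − 6.285 = 5.215 mg/L.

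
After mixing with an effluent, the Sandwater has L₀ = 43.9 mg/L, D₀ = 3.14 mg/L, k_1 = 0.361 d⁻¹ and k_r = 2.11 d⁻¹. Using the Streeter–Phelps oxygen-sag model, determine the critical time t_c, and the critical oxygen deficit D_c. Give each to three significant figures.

t_c ≈ 0.766 d; D_c ≈ 5.70 mg/L

t_c = [1/(k_r−k_1)] ln[(k_r/k_1)(1 − D₀(k_r−k_1)/(k_1 L₀))]
= [1/(2.11−0.361)] ln[(2.11/0.361)(1 − 3.14×1.749/(0.361×43.9))]
= (1/1.749) ln[5.845 × 0.6535] = 0.5718 × ln(3.819) = 0.5718 × 1.340 = 0.7662 d.
D_c = (k_1/k_r) L₀ e^(−k_1 t_c) = (0.361/2.11) × 43.9 × e^(−0.361×0.7662) = 0.1711 × 43.9 × 0.7584 = 5.696 mg/L.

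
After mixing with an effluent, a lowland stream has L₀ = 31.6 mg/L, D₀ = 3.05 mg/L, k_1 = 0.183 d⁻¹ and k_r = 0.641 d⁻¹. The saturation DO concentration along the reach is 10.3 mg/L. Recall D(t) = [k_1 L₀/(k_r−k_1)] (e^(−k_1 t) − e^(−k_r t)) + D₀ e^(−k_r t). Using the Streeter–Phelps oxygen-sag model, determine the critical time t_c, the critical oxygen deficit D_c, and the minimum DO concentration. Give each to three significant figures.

t_c ≈ 2.13 d; D_c ≈ 6.11 mg/L; min DO ≈ 4.19 mg/L

With k_r/k_1 = 3.503 and 1 − D₀(k_r−k_1)/(k_1 L₀) = 0.7584,
t_c = ln(3.503 × 0.7584) / (0.641 − 0.183) = ln(2.657) / 0.4580 = 0.9771/0.4580 = 2.133 d.
L(t_c) = L₀ e^(−k_1 t_c) = 31.6 × 0.6768 = 21.39 mg/L, and at the critical point k_r D_c = k_1 L, so D_c = (0.183/0.641) × 21.39 = 6.106 mg/L.
Minimum DO = C_s − D_c = 10.3 − 6.106 = 4.194 mg/L.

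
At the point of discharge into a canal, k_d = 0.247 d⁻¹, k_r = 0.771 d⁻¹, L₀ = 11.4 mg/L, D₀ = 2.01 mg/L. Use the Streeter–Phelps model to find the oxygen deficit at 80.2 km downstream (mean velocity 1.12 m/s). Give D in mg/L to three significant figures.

D ≈ 2.60 mg/L

Travel time t = x/v = 80.2 km / (1.12 m/s) = 80200 m / 1.12 m/s = 71610 s = 0.8288 d.
k_d L₀/(k_r−k_d) = 0.247×11.4/(0.771−0.247) = 2.816/0.5240 = 5.374 mg/L.
e^(−k_d t) = e^(−0.247×0.8288) = 0.8149; e^(−k_r t) = e^(−0.771×0.8288) = 0.5278.
D = 5.374 × (0.8149 − 0.5278) + 2.01 × 0.5278 = 1.543 + 1.061 = 2.603 mg/L.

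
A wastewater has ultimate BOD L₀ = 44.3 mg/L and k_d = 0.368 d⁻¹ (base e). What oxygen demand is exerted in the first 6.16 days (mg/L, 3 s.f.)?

y_t = L₀(1 − e^(−k_d t)) = 44.3 × (1 − e^(−0.368×6.16))
= 44.3 × (1 − 0.1036) = 44.3 × 0.8964 = 39.71 mg/L.

y ≈ 39.7 mg/L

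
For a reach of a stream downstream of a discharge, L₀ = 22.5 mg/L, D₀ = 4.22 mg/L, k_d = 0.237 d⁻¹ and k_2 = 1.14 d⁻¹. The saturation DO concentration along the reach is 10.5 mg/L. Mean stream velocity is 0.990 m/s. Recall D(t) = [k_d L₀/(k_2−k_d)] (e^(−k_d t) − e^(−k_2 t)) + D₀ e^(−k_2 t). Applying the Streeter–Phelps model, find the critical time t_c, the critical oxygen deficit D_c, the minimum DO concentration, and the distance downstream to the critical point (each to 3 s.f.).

t_c = [1/(k_2−k_d)] ln[(k_2/k_d)(1 − D₀(k_2−k_d)/(k_d L₀))]
= [1/(1.14−0.237)] ln[(1.14/0.237)(1 − 4.22×0.9030/(0.237×22.5))]
= (1/0.9030) ln[4.810 × 0.2854] = 1.107 × ln(1.373) = 1.107 × 0.3168 = 0.3509 d.
L(t_c) = L₀ e^(−k_d t_c) = 22.5 × 0.9202 = 20.70 mg/L, and at the critical point k_2 D_c = k_d L, so D_c = (0.237/1.14) × 20.70 = 4.304 mg/L.
Minimum DO = C_s − D_c = 10.5 − 4.304 = 6.196 mg/L.
x_c = v t_c = 0.990 m/s × 0.3509 d × 86400 s/d = 30010 m ≈ 30.0 km.

t_c ≈ 0.351 d; D_c ≈ 4.30 mg/L; min DO ≈ 6.20 mg/L; x_c ≈ 30.0 km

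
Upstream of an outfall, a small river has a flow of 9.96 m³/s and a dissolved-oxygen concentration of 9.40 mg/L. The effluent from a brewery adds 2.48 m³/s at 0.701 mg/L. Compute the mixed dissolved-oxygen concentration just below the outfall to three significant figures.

Flow-weighted mixing: C = (Q_r C_r + Q_w C_w)/(Q_r + Q_w)
= (9.96×9.40 + 2.48×0.701)/(9.96 + 2.48) = 95.36/12.44 = 7.666 mg/L.

7.67 mg/L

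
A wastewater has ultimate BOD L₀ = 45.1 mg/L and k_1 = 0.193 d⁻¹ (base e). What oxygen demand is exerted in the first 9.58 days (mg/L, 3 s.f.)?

y ≈ 38.0 mg/L

y_t = L₀(1 − e^(−k_1 t)) = 45.1 × (1 − e^(−0.193×9.58))
= 45.1 × (1 − 0.1574) = 45.1 × 0.8426 = 38.00 mg/L.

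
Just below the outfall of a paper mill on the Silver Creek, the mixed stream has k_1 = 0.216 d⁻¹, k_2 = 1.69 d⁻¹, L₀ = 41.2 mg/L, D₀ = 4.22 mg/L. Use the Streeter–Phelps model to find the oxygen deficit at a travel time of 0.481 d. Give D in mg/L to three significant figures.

k_1 L₀/(k_2−k_1) = 0.216×41.2/(1.69−0.216) = 8.899/1.474 = 6.037 mg/L.
e^(−k_1 t) = e^(−0.216×0.4810) = 0.9013; e^(−k_2 t) = e^(−1.69×0.4810) = 0.4436.
D = 6.037 × (0.9013 − 0.4436) + 4.22 × 0.4436 = 2.764 + 1.872 = 4.635 mg/L.

D ≈ 4.64 mg/L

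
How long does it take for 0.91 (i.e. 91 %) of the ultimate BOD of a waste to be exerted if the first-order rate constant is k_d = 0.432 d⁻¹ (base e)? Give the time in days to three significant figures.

y/L₀ = 1 − e^(−k_d t) = 0.91 ⇒ e^(−k_d t) = 0.0900
t = −ln(0.0900) / 0.432 = 2.408 / 0.432 = 5.574 d.

t ≈ 5.57 d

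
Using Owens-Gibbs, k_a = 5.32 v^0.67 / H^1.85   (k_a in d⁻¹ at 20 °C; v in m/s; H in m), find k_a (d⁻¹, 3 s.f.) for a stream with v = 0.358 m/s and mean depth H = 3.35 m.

k_a ≈ 0.286 d⁻¹

k_a = 5.32 × 0.358^0.67 / 3.35^1.85 = 5.32 × 0.5025 / 9.361 = 0.2855 d⁻¹.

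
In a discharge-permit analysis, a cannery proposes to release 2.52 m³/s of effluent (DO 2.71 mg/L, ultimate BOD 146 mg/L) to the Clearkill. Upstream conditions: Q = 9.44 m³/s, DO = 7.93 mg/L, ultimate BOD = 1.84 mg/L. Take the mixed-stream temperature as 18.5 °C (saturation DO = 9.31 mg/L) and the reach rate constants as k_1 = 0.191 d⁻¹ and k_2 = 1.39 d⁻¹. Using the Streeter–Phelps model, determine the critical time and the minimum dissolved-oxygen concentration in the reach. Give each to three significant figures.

t_c ≈ 1.10 d; minimum DO ≈ 5.73 mg/L

Mixed DO = (9.44×7.93 + 2.52×2.71)/(9.44+2.52) = 81.69/11.96 = 6.830 mg/L.
Mixed L₀ = (9.44×1.84 + 2.52×146)/(11.96) = 385.3/11.96 = 32.21 mg/L.
Initial deficit D₀ = C_s − DO₀ = 9.31 − 6.830 = 2.480 mg/L.
t_c = (1/1.199) ln[(1.39/0.191)(1 − 2.480×1.199/(0.191×32.21))] = 0.8340 × ln(3.761) = 1.105 d.
D_c = (0.191/1.39) × 32.21 × e^(−0.191×1.105) = 0.1374 × 32.21 × 0.8098 = 3.585 mg/L.
Minimum DO = 9.31 − 3.585 = 5.725 mg/L.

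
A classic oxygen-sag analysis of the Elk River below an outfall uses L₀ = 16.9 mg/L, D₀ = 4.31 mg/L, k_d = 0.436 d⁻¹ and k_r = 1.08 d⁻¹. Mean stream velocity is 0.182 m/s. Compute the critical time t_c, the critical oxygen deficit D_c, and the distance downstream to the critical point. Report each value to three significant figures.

t_c ≈ 0.674 d; D_c ≈ 5.08 mg/L; x_c ≈ 10.6 km

With k_r/k_d = 2.477 and 1 − D₀(k_r−k_d)/(k_d L₀) = 0.6233,
t_c = ln(2.477 × 0.6233) / (1.08 − 0.436) = ln(1.544) / 0.6440 = 0.4344/0.6440 = 0.6745 d.
D_c = (k_d/k_r) L₀ e^(−k_d t_c) = (0.436/1.08) × 16.9 × e^(−0.436×0.6745) = 0.4037 × 16.9 × 0.7452 = 5.084 mg/L.
x_c = v t_c = 0.182 m/s × 0.6745 d × 86400 s/d = 10610 m ≈ 10.6 km.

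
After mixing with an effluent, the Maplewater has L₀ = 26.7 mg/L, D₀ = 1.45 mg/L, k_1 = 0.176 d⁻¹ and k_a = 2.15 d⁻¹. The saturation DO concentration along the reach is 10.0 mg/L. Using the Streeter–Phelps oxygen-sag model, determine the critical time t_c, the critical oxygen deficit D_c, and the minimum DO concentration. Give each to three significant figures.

t_c ≈ 0.792 d; D_c ≈ 1.90 mg/L; min DO ≈ 8.10 mg/L

At the critical point dD/dt = 0, so k_1 L₀ e^(−k_1 t) = k_a D. Substituting D(t) from the Streeter–Phelps equation and solving for t gives
t_c = ln[(k_a/k_1)(1 − D₀(k_a−k_1)/(k_1 L₀))] / (k_a−k_1).
Here k_a−k_1 = 1.974 d⁻¹ and 1 − D₀(k_a−k_1)/(k_1 L₀) = 1 − 1.45×1.974/(0.176×26.7) = 0.3909, so
t_c = ln(12.22 × 0.3909) / 1.974 = 1.563 / 1.974 = 0.7920 d.
L(t_c) = L₀ e^(−k_1 t_c) = 26.7 × 0.8699 = 23.23 mg/L, and at the critical point k_a D_c = k_1 L, so D_c = (0.176/2.15) × 23.23 = 1.901 mg/L.
Minimum DO = C_s − D_c = 10.0 − 1.901 = 8.099 mg/L.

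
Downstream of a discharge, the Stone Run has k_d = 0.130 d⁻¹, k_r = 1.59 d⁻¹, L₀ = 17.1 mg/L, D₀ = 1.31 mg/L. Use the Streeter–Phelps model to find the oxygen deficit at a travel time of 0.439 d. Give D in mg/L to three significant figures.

k_d L₀/(k_r−k_d) = 0.130×17.1/(1.59−0.130) = 2.223/1.460 = 1.523 mg/L.
e^(−k_d t) = e^(−0.130×0.4390) = 0.9445; e^(−k_r t) = e^(−1.59×0.4390) = 0.4976.
D = 1.523 × (0.9445 − 0.4976) + 1.31 × 0.4976 = 0.6805 + 0.6518 = 1.332 mg/L.

D ≈ 1.33 mg/L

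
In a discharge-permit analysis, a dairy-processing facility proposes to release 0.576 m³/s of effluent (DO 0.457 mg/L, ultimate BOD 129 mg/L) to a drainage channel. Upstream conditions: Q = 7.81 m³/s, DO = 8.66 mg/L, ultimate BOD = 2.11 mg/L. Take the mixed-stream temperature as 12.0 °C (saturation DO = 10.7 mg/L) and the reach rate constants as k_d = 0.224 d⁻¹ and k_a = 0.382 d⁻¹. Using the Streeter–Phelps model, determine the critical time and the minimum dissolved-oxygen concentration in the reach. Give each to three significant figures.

t_c ≈ 2.20 d; minimum DO ≈ 6.82 mg/L

Mixed DO = (7.81×8.66 + 0.576×0.457)/(7.81+0.576) = 67.90/8.386 = 8.097 mg/L.
Mixed L₀ = (7.81×2.11 + 0.576×129)/(8.386) = 90.78/8.386 = 10.83 mg/L.
Initial deficit D₀ = C_s − DO₀ = 10.7 − 8.097 = 2.603 mg/L.
t_c = (1/0.1580) ln[(0.382/0.224)(1 − 2.603×0.1580/(0.224×10.83))] = 6.329 × ln(1.416) = 2.202 d.
D_c = (0.224/0.382) × 10.83 × e^(−0.224×2.202) = 0.5864 × 10.83 × 0.6107 = 3.876 mg/L.
Minimum DO = 10.7 − 3.876 = 6.824 mg/L.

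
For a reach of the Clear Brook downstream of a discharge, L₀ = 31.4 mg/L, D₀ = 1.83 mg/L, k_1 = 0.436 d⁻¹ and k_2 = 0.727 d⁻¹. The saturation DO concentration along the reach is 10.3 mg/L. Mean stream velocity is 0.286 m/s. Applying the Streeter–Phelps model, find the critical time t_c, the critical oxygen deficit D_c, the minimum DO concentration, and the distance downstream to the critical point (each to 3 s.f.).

t_c ≈ 1.62 d; D_c ≈ 9.29 mg/L; min DO ≈ 1.01 mg/L; x_c ≈ 40.0 km

At the critical point dD/dt = 0, so k_1 L₀ e^(−k_1 t) = k_2 D. Substituting D(t) from the Streeter–Phelps equation and solving for t gives
t_c = ln[(k_2/k_1)(1 − D₀(k_2−k_1)/(k_1 L₀))] / (k_2−k_1).
Here k_2−k_1 = 0.2910 d⁻¹ and 1 − D₀(k_2−k_1)/(k_1 L₀) = 1 − 1.83×0.2910/(0.436×31.4) = 0.9611, so
t_c = ln(1.667 × 0.9611) / 0.2910 = 0.4716 / 0.2910 = 1.621 d.
D_c = (k_1/k_2) L₀ e^(−k_1 t_c) = (0.436/0.727) × 31.4 × e^(−0.436×1.621) = 0.5997 × 31.4 × 0.4933 = 9.290 mg/L.
Minimum DO = C_s − D_c = 10.3 − 9.290 = 1.010 mg/L.
x_c = v t_c = 0.286 m/s × 1.621 d × 86400 s/d = 40050 m ≈ 40.0 km.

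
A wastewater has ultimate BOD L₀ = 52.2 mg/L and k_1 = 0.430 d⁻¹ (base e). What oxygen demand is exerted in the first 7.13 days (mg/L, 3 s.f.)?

y ≈ 49.8 mg/L

y_t = L₀(1 − e^(−k_1 t)) = 52.2 × (1 − e^(−0.430×7.13))
= 52.2 × (1 − 0.04661) = 52.2 × 0.9534 = 49.77 mg/L.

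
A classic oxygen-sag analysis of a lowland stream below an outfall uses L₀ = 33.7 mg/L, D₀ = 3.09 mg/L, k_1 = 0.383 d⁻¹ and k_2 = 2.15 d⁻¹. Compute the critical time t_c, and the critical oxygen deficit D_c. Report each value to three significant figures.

t_c ≈ 0.665 d; D_c ≈ 4.65 mg/L

With k_2/k_1 = 5.614 and 1 − D₀(k_2−k_1)/(k_1 L₀) = 0.5770,
t_c = ln(5.614 × 0.5770) / (2.15 − 0.383) = ln(3.239) / 1.767 = 1.175/1.767 = 0.6651 d.
D_c = (k_1/k_2) L₀ e^(−k_1 t_c) = (0.383/2.15) × 33.7 × e^(−0.383×0.6651) = 0.1781 × 33.7 × 0.7751 = 4.653 mg/L.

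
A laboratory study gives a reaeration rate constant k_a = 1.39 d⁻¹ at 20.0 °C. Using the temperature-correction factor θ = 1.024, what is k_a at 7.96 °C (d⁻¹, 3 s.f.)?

k_a(T₂) = k_a(T₁) · θ^(T₂−T₁) = 1.39 × 1.024^(7.96−20.0)
= 1.39 × 1.024^-12.0 = 1.39 × 0.7516 = 1.045 d⁻¹.

k_a ≈ 1.04 d⁻¹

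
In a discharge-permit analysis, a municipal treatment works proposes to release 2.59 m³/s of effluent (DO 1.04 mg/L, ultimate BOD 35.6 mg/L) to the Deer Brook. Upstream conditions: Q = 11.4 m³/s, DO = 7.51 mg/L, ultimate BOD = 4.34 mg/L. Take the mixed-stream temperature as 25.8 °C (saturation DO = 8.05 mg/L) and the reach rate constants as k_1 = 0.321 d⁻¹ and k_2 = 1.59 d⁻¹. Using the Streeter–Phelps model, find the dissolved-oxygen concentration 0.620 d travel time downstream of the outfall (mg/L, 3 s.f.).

DO ≈ 6.26 mg/L

Mixed DO = (11.4×7.51 + 2.59×1.04)/(11.4+2.59) = 88.31/13.99 = 6.312 mg/L.
Mixed L₀ = (11.4×4.34 + 2.59×35.6)/(13.99) = 141.7/13.99 = 10.13 mg/L.
Initial deficit D₀ = C_s − DO₀ = 8.05 − 6.312 = 1.738 mg/L.
D(0.620) = [0.321×10.13/(1.59−0.321)](e^(−0.321×0.620) − e^(−1.59×0.620)) + 1.738 e^(−1.59×0.620)
= 2.562 × (0.8195 − 0.3731) + 1.738 × 0.3731 = 1.792 mg/L.
DO = 8.05 − 1.792 = 6.258 mg/L.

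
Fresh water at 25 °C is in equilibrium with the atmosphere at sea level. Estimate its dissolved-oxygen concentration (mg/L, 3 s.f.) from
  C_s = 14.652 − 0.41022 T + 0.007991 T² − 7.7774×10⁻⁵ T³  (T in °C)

C_s ≈ 8.18 mg/L

C_s = 14.652 − 0.41022×25 + 0.007991×25² − 7.7774×10⁻⁵×25³ = 8.176 mg/L.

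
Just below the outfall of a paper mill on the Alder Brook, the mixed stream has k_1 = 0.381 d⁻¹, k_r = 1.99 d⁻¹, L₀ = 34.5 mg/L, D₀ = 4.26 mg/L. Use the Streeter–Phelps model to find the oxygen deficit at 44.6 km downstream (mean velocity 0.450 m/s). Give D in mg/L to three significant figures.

Travel time t = x/v = 44.6 km / (0.450 m/s) = 44600 m / 0.450 m/s = 99110 s = 1.147 d.
k_1 L₀/(k_r−k_1) = 0.381×34.5/(1.99−0.381) = 13.14/1.609 = 8.169 mg/L.
e^(−k_1 t) = e^(−0.381×1.147) = 0.6459; e^(−k_r t) = e^(−1.99×1.147) = 0.1020.
D = 8.169 × (0.6459 − 0.1020) + 4.26 × 0.1020 = 4.444 + 0.4345 = 4.878 mg/L.

D ≈ 4.88 mg/L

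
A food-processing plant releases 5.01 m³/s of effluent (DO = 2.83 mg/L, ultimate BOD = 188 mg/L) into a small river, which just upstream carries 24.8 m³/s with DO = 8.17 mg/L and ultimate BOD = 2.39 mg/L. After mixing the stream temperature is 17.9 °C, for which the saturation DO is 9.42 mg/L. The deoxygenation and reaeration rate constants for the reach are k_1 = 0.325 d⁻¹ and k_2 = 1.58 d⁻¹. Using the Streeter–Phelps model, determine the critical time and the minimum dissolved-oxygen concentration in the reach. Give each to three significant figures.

Mixed DO = (24.8×8.17 + 5.01×2.83)/(24.8+5.01) = 216.8/29.81 = 7.273 mg/L.
Mixed L₀ = (24.8×2.39 + 5.01×188)/(29.81) = 1001/29.81 = 33.58 mg/L.
Initial deficit D₀ = C_s − DO₀ = 9.42 − 7.273 = 2.147 mg/L.
t_c = (1/1.255) ln[(1.58/0.325)(1 − 2.147×1.255/(0.325×33.58))] = 0.7968 × ln(3.661) = 1.034 d.
D_c = (0.325/1.58) × 33.58 × e^(−0.325×1.034) = 0.2057 × 33.58 × 0.7146 = 4.936 mg/L.
Minimum DO = 9.42 − 4.936 = 4.484 mg/L.

t_c ≈ 1.03 d; minimum DO ≈ 4.48 mg/L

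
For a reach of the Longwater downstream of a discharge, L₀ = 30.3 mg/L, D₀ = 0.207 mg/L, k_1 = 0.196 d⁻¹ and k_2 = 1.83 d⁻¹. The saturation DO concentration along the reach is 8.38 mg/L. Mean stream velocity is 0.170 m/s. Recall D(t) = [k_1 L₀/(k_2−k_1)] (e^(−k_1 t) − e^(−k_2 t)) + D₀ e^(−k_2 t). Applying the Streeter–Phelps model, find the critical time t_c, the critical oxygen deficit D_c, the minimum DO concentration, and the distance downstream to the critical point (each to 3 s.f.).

t_c ≈ 1.33 d; D_c ≈ 2.50 mg/L; min DO ≈ 5.88 mg/L; x_c ≈ 19.6 km

At the critical point dD/dt = 0, so k_1 L₀ e^(−k_1 t) = k_2 D. Substituting D(t) from the Streeter–Phelps equation and solving for t gives
t_c = ln[(k_2/k_1)(1 − D₀(k_2−k_1)/(k_1 L₀))] / (k_2−k_1).
Here k_2−k_1 = 1.634 d⁻¹ and 1 − D₀(k_2−k_1)/(k_1 L₀) = 1 − 0.207×1.634/(0.196×30.3) = 0.9430, so
t_c = ln(9.337 × 0.9430) / 1.634 = 2.175 / 1.634 = 1.331 d.
D_c = (k_1/k_2) L₀ e^(−k_1 t_c) = (0.196/1.83) × 30.3 × e^(−0.196×1.331) = 0.1071 × 30.3 × 0.7703 = 2.500 mg/L.
Minimum DO = C_s − D_c = 8.38 − 2.500 = 5.880 mg/L.
x_c = v t_c = 0.170 m/s × 1.331 d × 86400 s/d = 19550 m ≈ 19.6 km.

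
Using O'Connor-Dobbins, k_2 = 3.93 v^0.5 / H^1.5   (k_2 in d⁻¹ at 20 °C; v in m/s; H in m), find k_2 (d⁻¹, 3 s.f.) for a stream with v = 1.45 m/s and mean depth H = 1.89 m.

k_2 = 3.93 × 1.45^0.5 / 1.89^1.5 = 3.93 × 1.204 / 2.598 = 1.821 d⁻¹.

k_2 ≈ 1.82 d⁻¹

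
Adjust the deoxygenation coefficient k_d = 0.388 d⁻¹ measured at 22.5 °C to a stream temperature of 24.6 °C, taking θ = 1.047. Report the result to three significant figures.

k_d ≈ 0.427 d⁻¹

k_d(T₂) = k_d(T₁) · θ^(T₂−T₁) = 0.388 × 1.047^(24.6−22.5)
= 0.388 × 1.047^2.10 = 0.388 × 1.101 = 0.4273 d⁻¹.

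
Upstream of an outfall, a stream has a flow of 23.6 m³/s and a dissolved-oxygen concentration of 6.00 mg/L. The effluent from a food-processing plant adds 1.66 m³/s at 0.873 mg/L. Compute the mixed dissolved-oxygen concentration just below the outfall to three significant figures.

5.66 mg/L

Flow-weighted mixing: C = (Q_r C_r + Q_w C_w)/(Q_r + Q_w)
= (23.6×6.00 + 1.66×0.873)/(23.6 + 1.66) = 143.0/25.26 = 5.663 mg/L.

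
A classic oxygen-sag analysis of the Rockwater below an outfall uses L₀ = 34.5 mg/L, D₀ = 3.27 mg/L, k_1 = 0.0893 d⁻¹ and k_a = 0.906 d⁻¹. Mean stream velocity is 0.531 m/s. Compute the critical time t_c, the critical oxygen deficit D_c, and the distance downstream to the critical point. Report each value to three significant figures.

At the critical point dD/dt = 0, so k_1 L₀ e^(−k_1 t) = k_a D. Substituting D(t) from the Streeter–Phelps equation and solving for t gives
t_c = ln[(k_a/k_1)(1 − D₀(k_a−k_1)/(k_1 L₀))] / (k_a−k_1).
Here k_a−k_1 = 0.8167 d⁻¹ and 1 − D₀(k_a−k_1)/(k_1 L₀) = 1 − 3.27×0.8167/(0.0893×34.5) = 0.1332, so
t_c = ln(10.15 × 0.1332) / 0.8167 = 0.3008 / 0.8167 = 0.3683 d.
L(t_c) = L₀ e^(−k_1 t_c) = 34.5 × 0.9676 = 33.38 mg/L, and at the critical point k_a D_c = k_1 L, so D_c = (0.0893/0.906) × 33.38 = 3.290 mg/L.
x_c = v t_c = 0.531 m/s × 0.3683 d × 86400 s/d = 16900 m ≈ 16.9 km.

t_c ≈ 0.368 d; D_c ≈ 3.29 mg/L; x_c ≈ 16.9 km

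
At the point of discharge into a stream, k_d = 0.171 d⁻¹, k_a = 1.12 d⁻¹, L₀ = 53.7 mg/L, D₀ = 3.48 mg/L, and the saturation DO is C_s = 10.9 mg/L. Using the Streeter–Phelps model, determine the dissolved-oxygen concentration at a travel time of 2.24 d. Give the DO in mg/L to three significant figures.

k_d L₀/(k_a−k_d) = 0.171×53.7/(1.12−0.171) = 9.183/0.9490 = 9.676 mg/L.
e^(−k_d t) = e^(−0.171×2.240) = 0.6818; e^(−k_a t) = e^(−1.12×2.240) = 0.08137.
D = 9.676 × (0.6818 − 0.08137) + 3.48 × 0.08137 = 5.810 + 0.2832 = 6.093 mg/L.
DO = C_s − D = 10.9 − 6.093 = 4.807 mg/L.

DO ≈ 4.81 mg/L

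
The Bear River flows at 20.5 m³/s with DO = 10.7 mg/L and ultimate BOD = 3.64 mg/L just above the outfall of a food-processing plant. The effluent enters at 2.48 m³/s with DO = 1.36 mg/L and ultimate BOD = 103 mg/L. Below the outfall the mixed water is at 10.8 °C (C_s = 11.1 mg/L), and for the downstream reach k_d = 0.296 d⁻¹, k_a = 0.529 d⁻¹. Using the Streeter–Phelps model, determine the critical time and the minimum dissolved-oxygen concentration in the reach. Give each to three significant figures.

Mixed DO = (20.5×10.7 + 2.48×1.36)/(20.5+2.48) = 222.7/22.98 = 9.692 mg/L.
Mixed L₀ = (20.5×3.64 + 2.48×103)/(22.98) = 330.1/22.98 = 14.36 mg/L.
Initial deficit D₀ = C_s − DO₀ = 11.1 − 9.692 = 1.408 mg/L.
t_c = (1/0.2330) ln[(0.529/0.296)(1 − 1.408×0.2330/(0.296×14.36))] = 4.292 × ln(1.649) = 2.147 d.
D_c = (0.296/0.529) × 14.36 × e^(−0.296×2.147) = 0.5595 × 14.36 × 0.5296 = 4.256 mg/L.
Minimum DO = 11.1 − 4.256 = 6.844 mg/L.

t_c ≈ 2.15 d; minimum DO ≈ 6.84 mg/L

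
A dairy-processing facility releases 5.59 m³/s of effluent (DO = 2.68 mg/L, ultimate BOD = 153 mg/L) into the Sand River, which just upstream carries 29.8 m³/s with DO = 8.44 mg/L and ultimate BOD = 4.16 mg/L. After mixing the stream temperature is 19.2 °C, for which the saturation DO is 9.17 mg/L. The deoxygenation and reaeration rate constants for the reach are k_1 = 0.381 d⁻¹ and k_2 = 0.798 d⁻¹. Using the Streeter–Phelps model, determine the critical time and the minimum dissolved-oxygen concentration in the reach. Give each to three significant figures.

Mixed DO = (29.8×8.44 + 5.59×2.68)/(29.8+5.59) = 266.5/35.39 = 7.530 mg/L.
Mixed L₀ = (29.8×4.16 + 5.59×153)/(35.39) = 979.2/35.39 = 27.67 mg/L.
Initial deficit D₀ = C_s − DO₀ = 9.17 − 7.530 = 1.640 mg/L.
t_c = (1/0.4170) ln[(0.798/0.381)(1 − 1.640×0.4170/(0.381×27.67))] = 2.398 × ln(1.959) = 1.612 d.
D_c = (0.381/0.798) × 27.67 × e^(−0.381×1.612) = 0.4774 × 27.67 × 0.5411 = 7.148 mg/L.
Minimum DO = 9.17 − 7.148 = 2.022 mg/L.

t_c ≈ 1.61 d; minimum DO ≈ 2.02 mg/L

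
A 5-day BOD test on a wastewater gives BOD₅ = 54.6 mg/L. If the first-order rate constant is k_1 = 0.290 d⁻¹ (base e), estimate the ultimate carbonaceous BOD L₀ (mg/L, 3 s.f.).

L₀ ≈ 71.3 mg/L

BOD₅ = L₀(1 − e^(−5k_1)) ⇒ L₀ = BOD₅ / (1 − e^(−5×0.290))
= 54.6 / (1 − 0.2346) = 54.6 / 0.7654 = 71.33 mg/L.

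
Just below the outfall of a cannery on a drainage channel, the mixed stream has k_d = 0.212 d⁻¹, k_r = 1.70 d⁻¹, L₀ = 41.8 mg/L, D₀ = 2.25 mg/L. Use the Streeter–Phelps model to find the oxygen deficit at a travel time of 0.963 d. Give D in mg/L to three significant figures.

k_d L₀/(k_r−k_d) = 0.212×41.8/(1.70−0.212) = 8.862/1.488 = 5.955 mg/L.
e^(−k_d t) = e^(−0.212×0.9630) = 0.8153; e^(−k_r t) = e^(−1.70×0.9630) = 0.1945.
D = 5.955 × (0.8153 − 0.1945) + 2.25 × 0.1945 = 3.697 + 0.4377 = 4.135 mg/L.

D ≈ 4.13 mg/L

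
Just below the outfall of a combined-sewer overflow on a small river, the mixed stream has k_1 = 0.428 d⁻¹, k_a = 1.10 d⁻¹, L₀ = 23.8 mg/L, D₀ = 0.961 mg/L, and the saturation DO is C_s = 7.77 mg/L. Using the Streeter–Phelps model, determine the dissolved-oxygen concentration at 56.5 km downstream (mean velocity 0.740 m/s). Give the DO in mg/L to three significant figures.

Travel time t = x/v = 56.5 km / (0.740 m/s) = 56500 m / 0.740 m/s = 76350 s = 0.8837 d.
k_1 L₀/(k_a−k_1) = 0.428×23.8/(1.10−0.428) = 10.19/0.6720 = 15.16 mg/L.
e^(−k_1 t) = e^(−0.428×0.8837) = 0.6851; e^(−k_a t) = e^(−1.10×0.8837) = 0.3783.
D = 15.16 × (0.6851 − 0.3783) + 0.961 × 0.3783 = 4.650 + 0.3635 = 5.014 mg/L.
DO = C_s − D = 7.77 − 5.014 = 2.756 mg/L.

DO ≈ 2.76 mg/L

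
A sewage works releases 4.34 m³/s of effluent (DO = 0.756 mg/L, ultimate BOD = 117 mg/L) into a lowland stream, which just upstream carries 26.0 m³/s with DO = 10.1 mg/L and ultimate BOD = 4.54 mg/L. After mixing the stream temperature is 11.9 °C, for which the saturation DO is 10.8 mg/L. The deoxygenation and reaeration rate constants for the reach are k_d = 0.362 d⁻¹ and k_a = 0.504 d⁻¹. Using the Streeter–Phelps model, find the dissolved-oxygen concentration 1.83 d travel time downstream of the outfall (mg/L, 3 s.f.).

Mixed DO = (26.0×10.1 + 4.34×0.756)/(26.0+4.34) = 265.9/30.34 = 8.763 mg/L.
Mixed L₀ = (26.0×4.54 + 4.34×117)/(30.34) = 625.8/30.34 = 20.63 mg/L.
Initial deficit D₀ = C_s − DO₀ = 10.8 − 8.763 = 2.037 mg/L.
D(1.83) = [0.362×20.63/(0.504−0.362)](e^(−0.362×1.83) − e^(−0.504×1.83)) + 2.037 e^(−0.504×1.83)
= 52.58 × (0.5156 − 0.3976) + 2.037 × 0.3976 = 7.014 mg/L.
DO = 10.8 − 7.014 = 3.786 mg/L.

DO ≈ 3.79 mg/L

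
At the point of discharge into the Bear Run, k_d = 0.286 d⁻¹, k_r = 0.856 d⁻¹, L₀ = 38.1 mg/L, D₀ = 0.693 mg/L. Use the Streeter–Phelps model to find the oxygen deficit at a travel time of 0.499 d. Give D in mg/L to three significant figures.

k_d L₀/(k_r−k_d) = 0.286×38.1/(0.856−0.286) = 10.90/0.5700 = 19.12 mg/L.
e^(−k_d t) = e^(−0.286×0.4990) = 0.8670; e^(−k_r t) = e^(−0.856×0.4990) = 0.6524.
D = 19.12 × (0.8670 − 0.6524) + 0.693 × 0.6524 = 4.103 + 0.4521 = 4.555 mg/L.

D ≈ 4.56 mg/L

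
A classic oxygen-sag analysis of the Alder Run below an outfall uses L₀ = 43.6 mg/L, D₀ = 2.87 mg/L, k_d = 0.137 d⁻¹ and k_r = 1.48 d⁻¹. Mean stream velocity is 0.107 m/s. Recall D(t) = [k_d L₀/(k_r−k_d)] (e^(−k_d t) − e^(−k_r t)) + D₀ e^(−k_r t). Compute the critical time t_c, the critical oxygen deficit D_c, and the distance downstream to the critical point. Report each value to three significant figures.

t_c ≈ 1.00 d; D_c ≈ 3.52 mg/L; x_c ≈ 9.25 km

At the critical point dD/dt = 0, so k_d L₀ e^(−k_d t) = k_r D. Substituting D(t) from the Streeter–Phelps equation and solving for t gives
t_c = ln[(k_r/k_d)(1 − D₀(k_r−k_d)/(k_d L₀))] / (k_r−k_d).
Here k_r−k_d = 1.343 d⁻¹ and 1 − D₀(k_r−k_d)/(k_d L₀) = 1 − 2.87×1.343/(0.137×43.6) = 0.3547, so
t_c = ln(10.80 × 0.3547) / 1.343 = 1.343 / 1.343 = 1.000 d.
L(t_c) = L₀ e^(−k_d t_c) = 43.6 × 0.8719 = 38.02 mg/L, and at the critical point k_r D_c = k_d L, so D_c = (0.137/1.48) × 38.02 = 3.519 mg/L.
x_c = v t_c = 0.107 m/s × 1.000 d × 86400 s/d = 9247 m ≈ 9.25 km.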